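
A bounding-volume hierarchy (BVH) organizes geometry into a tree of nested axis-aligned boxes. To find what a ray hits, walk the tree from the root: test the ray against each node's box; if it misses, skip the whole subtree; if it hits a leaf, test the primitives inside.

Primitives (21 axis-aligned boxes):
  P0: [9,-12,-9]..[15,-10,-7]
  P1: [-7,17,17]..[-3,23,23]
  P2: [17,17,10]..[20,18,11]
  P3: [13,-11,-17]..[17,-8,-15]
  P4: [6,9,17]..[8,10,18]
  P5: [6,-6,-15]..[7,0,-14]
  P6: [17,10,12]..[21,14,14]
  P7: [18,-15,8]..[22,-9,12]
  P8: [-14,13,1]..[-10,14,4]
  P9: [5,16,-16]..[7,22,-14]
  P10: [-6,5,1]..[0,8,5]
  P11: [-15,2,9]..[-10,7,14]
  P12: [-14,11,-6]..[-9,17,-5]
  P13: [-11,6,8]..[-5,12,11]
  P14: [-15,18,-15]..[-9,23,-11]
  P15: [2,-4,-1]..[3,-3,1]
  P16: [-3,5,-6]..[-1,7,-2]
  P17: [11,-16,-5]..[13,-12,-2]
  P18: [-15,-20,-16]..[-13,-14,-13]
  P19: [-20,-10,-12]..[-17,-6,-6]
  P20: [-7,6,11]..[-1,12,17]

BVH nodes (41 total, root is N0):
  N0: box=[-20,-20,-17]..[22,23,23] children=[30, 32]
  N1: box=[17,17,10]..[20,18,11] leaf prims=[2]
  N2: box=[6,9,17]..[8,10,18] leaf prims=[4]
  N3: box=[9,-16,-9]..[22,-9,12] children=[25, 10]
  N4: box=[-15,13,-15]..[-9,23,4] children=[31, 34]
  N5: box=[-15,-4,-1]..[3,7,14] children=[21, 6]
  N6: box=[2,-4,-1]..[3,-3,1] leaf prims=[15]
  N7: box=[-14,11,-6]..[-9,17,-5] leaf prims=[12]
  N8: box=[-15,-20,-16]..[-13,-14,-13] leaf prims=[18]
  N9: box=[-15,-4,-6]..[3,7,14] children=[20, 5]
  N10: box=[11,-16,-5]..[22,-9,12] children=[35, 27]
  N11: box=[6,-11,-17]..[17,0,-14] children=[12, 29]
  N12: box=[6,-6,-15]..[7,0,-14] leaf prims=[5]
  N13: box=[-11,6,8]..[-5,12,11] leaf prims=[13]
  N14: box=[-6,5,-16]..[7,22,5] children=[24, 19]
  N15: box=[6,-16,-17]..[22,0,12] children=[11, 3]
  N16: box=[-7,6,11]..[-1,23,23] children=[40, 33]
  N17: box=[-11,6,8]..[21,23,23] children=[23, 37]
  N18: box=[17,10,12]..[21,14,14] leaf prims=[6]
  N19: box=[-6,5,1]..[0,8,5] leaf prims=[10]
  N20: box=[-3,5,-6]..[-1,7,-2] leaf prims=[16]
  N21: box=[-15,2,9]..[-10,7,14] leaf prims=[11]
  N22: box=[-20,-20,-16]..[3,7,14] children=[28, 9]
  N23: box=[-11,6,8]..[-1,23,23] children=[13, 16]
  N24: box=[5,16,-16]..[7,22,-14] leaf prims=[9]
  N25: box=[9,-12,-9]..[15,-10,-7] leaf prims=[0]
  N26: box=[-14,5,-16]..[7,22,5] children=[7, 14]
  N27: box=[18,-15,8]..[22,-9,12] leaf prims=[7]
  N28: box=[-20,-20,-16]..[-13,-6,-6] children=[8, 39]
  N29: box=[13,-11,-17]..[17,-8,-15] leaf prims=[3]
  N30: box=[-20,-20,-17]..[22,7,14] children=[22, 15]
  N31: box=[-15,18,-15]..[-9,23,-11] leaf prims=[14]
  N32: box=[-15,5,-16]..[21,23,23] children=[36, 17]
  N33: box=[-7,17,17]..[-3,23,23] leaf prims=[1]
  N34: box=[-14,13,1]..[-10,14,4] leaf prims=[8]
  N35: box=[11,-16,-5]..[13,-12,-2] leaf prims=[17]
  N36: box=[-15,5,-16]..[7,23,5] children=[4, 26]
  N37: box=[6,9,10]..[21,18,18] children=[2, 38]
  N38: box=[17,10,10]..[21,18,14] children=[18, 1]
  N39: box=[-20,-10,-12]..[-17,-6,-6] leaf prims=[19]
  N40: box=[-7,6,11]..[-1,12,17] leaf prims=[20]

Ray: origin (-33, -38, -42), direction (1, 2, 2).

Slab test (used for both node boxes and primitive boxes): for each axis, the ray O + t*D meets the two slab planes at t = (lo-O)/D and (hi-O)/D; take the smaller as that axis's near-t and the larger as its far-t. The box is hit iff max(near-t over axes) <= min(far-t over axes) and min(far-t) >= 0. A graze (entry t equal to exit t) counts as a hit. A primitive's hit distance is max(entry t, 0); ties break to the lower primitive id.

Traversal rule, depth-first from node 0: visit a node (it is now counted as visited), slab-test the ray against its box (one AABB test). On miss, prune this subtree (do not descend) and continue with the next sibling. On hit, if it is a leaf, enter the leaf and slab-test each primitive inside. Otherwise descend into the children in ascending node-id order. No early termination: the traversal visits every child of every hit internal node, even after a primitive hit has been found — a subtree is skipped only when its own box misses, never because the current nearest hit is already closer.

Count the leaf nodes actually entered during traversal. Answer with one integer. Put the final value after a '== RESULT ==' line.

Trace the traversal:
N0 x:[13,55] y:[9,61/2] z:[25/2,65/2] -> hit [13,61/2], descend [30, 32]
  N30 x:[13,55] y:[9,45/2] z:[25/2,28] -> hit [13,45/2], descend [15, 22]
    N15 x:[39,55] y:[11,19] z:[25/2,27] -> miss, prune
    N22 x:[13,36] y:[9,45/2] z:[13,28] -> hit [13,45/2], descend [9, 28]
      N9 x:[18,36] y:[17,45/2] z:[18,28] -> hit [18,45/2], descend [5, 20]
        N5 x:[18,36] y:[17,45/2] z:[41/2,28] -> hit [41/2,45/2], descend [6, 21]
          N6 x:[35,36] y:[17,35/2] z:[41/2,43/2] -> miss, prune
          N21 x:[18,23] y:[20,45/2] z:[51/2,28] -> miss, prune
        N20 x:[30,32] y:[43/2,45/2] z:[18,20] -> miss, prune
      N28 x:[13,20] y:[9,16] z:[13,18] -> hit [13,16], descend [8, 39]
        N8 x:[18,20] y:[9,12] z:[13,29/2] -> miss, prune
        N39 x:[13,16] y:[14,16] z:[15,18] -> hit [15,16] leaf, test {P19@t=15}
  N32 x:[18,54] y:[43/2,61/2] z:[13,65/2] -> hit [43/2,61/2], descend [17, 36]
    N17 x:[22,54] y:[22,61/2] z:[25,65/2] -> hit [25,61/2], descend [23, 37]
      N23 x:[22,32] y:[22,61/2] z:[25,65/2] -> hit [25,61/2], descend [13, 16]
        N13 x:[22,28] y:[22,25] z:[25,53/2] -> hit [25,25] leaf, test {P13@t=25}
        N16 x:[26,32] y:[22,61/2] z:[53/2,65/2] -> hit [53/2,61/2], descend [33, 40]
          N33 x:[26,30] y:[55/2,61/2] z:[59/2,65/2] -> hit [59/2,30] leaf, test {P1@t=59/2}
          N40 x:[26,32] y:[22,25] z:[53/2,59/2] -> miss, prune
      N37 x:[39,54] y:[47/2,28] z:[26,30] -> miss, prune
    N36 x:[18,40] y:[43/2,61/2] z:[13,47/2] -> hit [43/2,47/2], descend [4, 26]
      N4 x:[18,24] y:[51/2,61/2] z:[27/2,23] -> miss, prune
      N26 x:[19,40] y:[43/2,30] z:[13,47/2] -> hit [43/2,47/2], descend [7, 14]
        N7 x:[19,24] y:[49/2,55/2] z:[18,37/2] -> miss, prune
        N14 x:[27,40] y:[43/2,30] z:[13,47/2] -> miss, prune

25 AABB tests over nodes [0, 30, 15, 22, 9, 5, 6, 21, 20, 28, 8, 39, 32, 17, 23, 13, 16, 33, 40, 37, 36, 4, 26, 7, 14]; 3 leaves entered; closest P19.

== RESULT ==
3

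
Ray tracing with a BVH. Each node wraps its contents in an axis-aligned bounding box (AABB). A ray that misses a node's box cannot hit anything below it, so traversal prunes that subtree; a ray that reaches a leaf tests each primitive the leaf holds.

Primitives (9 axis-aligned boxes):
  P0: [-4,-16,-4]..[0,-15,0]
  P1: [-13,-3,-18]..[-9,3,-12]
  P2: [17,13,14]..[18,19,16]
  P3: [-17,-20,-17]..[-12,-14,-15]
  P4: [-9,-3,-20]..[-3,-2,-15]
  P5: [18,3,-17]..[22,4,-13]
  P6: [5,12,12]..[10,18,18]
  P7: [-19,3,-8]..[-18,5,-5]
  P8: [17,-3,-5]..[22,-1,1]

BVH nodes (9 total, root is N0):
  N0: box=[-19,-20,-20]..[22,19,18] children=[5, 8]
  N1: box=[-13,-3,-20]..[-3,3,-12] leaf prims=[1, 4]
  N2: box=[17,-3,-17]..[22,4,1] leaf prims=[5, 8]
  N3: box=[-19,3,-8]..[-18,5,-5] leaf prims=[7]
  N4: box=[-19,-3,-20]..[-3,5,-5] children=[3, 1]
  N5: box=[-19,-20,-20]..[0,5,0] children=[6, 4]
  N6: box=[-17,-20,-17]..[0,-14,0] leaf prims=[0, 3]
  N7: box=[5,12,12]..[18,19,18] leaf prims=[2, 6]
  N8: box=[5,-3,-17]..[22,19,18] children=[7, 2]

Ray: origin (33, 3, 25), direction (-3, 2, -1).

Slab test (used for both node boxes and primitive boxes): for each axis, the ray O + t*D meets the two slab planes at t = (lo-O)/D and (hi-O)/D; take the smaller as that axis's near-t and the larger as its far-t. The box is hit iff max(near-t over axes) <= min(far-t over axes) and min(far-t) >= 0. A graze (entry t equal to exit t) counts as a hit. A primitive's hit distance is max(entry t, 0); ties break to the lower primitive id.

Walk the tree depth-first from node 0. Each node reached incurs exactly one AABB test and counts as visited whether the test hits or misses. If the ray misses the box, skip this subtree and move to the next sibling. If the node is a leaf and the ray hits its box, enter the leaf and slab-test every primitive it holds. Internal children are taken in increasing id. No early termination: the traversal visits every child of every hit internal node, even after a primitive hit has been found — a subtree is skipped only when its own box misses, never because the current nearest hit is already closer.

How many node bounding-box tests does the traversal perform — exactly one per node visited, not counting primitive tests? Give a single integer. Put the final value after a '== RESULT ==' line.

Traverse from the root:
N0 x:[11/3,52/3] y:[-23/2,8] z:[7,45] -> hit [7,8], descend [5, 8]
  N5 x:[11,52/3] y:[-23/2,1] z:[25,45] -> miss, prune
  N8 x:[11/3,28/3] y:[-3,8] z:[7,42] -> hit [7,8], descend [2, 7]
    N2 x:[11/3,16/3] y:[-3,1/2] z:[24,42] -> miss, prune
    N7 x:[5,28/3] y:[9/2,8] z:[7,13] -> hit [7,8] leaf, test {P2(miss), P6(miss)}

Visited [0, 5, 8, 2, 7]. Tests: 5 box, 1 leaf. Nearest: miss.

== RESULT ==
5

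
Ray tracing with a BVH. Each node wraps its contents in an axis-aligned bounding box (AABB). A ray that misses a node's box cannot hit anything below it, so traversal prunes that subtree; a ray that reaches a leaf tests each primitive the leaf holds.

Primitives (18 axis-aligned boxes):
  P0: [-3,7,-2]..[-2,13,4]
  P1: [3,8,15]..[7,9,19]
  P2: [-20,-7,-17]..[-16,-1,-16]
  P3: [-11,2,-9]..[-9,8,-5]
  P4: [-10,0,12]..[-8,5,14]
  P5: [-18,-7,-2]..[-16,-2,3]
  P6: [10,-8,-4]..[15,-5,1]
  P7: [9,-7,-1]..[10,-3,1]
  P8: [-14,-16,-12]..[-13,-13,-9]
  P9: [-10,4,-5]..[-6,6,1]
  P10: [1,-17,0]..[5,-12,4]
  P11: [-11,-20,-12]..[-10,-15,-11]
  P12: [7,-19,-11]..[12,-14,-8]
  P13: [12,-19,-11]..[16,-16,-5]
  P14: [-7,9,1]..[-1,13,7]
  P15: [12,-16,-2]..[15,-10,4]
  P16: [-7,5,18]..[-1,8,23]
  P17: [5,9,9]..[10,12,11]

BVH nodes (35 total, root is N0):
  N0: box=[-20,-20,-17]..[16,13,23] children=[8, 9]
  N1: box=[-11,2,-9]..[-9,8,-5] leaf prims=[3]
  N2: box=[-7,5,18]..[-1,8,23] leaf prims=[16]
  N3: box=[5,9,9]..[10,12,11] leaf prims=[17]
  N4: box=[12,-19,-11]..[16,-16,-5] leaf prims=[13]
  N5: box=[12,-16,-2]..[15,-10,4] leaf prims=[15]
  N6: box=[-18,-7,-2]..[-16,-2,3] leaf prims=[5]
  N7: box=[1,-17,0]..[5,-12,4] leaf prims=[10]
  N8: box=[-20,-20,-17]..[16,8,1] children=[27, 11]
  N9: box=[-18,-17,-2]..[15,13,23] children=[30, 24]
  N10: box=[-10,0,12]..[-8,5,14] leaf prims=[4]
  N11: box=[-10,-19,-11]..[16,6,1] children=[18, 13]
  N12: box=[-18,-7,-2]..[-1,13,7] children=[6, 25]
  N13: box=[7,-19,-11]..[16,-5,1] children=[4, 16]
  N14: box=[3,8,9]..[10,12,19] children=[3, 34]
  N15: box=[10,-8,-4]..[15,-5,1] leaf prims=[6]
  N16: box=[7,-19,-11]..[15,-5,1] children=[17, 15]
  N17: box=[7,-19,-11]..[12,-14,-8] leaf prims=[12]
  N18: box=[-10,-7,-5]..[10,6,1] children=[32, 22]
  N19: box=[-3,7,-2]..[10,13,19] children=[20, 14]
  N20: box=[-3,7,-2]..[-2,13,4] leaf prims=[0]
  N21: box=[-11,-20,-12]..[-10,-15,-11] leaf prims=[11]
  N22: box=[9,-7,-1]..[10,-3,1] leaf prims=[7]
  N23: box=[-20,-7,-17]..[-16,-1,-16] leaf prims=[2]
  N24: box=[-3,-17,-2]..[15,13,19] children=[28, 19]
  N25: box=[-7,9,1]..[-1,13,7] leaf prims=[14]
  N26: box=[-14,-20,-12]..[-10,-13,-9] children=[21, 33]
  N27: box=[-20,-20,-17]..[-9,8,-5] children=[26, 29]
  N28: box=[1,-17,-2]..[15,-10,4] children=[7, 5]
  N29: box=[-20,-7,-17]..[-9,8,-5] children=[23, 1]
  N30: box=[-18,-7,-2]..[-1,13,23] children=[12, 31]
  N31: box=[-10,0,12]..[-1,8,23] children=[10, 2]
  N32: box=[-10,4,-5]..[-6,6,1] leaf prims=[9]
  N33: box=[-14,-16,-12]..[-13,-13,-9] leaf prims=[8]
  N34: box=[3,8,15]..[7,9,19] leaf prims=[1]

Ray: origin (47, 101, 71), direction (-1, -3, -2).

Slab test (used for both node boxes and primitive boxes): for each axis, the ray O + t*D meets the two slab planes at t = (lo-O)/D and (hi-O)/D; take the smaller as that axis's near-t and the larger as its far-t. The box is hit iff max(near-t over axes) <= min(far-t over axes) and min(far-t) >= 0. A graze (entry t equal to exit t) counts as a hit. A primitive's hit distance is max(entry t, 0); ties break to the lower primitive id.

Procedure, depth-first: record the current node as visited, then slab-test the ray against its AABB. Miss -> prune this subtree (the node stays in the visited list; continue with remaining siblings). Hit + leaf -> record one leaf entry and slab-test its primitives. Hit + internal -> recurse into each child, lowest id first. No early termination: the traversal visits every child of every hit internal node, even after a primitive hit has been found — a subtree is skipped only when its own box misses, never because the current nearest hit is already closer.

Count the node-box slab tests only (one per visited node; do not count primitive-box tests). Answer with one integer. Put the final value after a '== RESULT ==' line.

Walk:
N0 x:[31,67] y:[88/3,121/3] z:[24,44] -> hit [31,121/3], descend [8, 9]
  N8 x:[31,67] y:[31,121/3] z:[35,44] -> hit [35,121/3], descend [11, 27]
    N11 x:[31,57] y:[95/3,40] z:[35,41] -> hit [35,40], descend [13, 18]
      N13 x:[31,40] y:[106/3,40] z:[35,41] -> hit [106/3,40], descend [4, 16]
        N4 x:[31,35] y:[39,40] z:[38,41] -> miss, prune
        N16 x:[32,40] y:[106/3,40] z:[35,41] -> hit [106/3,40], descend [15, 17]
          N15 x:[32,37] y:[106/3,109/3] z:[35,75/2] -> hit [106/3,109/3] leaf, test {P6@t=106/3}
          N17 x:[35,40] y:[115/3,40] z:[79/2,41] -> hit [79/2,40] leaf, test {P12@t=79/2}
      N18 x:[37,57] y:[95/3,36] z:[35,38] -> miss, prune
    N27 x:[56,67] y:[31,121/3] z:[38,44] -> miss, prune
  N9 x:[32,65] y:[88/3,118/3] z:[24,73/2] -> hit [32,73/2], descend [24, 30]
    N24 x:[32,50] y:[88/3,118/3] z:[26,73/2] -> hit [32,73/2], descend [19, 28]
      N19 x:[37,50] y:[88/3,94/3] z:[26,73/2] -> miss, prune
      N28 x:[32,46] y:[37,118/3] z:[67/2,73/2] -> miss, prune
    N30 x:[48,65] y:[88/3,36] z:[24,73/2] -> miss, prune

15 AABB tests over nodes [0, 8, 11, 13, 4, 16, 15, 17, 18, 27, 9, 24, 19, 28, 30]; 2 leaves entered; closest P6.

== RESULT ==
15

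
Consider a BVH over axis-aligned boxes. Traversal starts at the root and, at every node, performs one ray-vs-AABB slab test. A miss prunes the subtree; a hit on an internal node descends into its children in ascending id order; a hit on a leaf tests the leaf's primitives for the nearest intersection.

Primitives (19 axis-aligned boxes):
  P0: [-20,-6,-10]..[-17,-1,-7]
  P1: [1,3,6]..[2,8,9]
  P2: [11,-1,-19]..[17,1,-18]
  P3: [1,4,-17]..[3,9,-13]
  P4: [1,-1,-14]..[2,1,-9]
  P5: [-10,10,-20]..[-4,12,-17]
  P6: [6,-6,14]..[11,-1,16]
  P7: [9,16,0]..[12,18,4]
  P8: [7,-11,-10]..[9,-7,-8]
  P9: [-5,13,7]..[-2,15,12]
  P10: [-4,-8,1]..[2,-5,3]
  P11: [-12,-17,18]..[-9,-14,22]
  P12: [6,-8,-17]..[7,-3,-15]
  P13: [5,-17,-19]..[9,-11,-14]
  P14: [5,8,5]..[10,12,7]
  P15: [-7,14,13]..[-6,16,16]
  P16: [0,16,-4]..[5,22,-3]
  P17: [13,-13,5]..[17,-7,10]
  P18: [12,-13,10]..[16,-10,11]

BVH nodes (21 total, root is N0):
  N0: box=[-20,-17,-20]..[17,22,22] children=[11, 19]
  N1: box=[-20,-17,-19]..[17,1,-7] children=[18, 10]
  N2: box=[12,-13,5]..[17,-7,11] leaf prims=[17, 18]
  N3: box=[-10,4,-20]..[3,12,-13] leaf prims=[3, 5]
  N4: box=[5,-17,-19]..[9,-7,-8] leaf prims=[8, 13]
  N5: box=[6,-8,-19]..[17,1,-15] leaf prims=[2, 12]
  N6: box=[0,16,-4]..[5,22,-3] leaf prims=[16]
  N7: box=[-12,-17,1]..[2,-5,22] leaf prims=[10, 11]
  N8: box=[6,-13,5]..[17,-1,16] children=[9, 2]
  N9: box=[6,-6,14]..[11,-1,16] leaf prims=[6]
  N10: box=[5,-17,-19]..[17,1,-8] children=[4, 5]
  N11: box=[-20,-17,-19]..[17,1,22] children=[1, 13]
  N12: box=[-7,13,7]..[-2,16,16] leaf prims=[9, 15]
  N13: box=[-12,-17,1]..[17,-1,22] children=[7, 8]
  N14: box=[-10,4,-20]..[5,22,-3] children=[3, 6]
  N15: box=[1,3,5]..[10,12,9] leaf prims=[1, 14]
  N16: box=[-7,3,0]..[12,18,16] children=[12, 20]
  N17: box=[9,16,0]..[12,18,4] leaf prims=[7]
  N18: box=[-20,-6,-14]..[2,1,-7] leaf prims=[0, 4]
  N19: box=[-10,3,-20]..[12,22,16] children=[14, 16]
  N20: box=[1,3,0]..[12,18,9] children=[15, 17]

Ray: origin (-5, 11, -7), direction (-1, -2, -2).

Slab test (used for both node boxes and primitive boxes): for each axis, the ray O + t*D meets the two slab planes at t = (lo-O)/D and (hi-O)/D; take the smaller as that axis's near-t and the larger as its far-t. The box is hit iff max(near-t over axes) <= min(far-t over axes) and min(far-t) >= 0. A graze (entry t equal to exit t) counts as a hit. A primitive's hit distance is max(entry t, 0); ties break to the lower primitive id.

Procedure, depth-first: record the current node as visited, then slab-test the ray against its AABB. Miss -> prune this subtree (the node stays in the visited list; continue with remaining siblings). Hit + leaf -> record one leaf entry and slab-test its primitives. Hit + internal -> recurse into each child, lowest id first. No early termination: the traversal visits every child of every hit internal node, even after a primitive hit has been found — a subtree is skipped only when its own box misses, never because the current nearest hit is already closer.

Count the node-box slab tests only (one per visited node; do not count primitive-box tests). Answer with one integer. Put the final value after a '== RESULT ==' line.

Traverse from the root:
N0 x:[-22,15] y:[-11/2,14] z:[-29/2,13/2] -> hit [-11/2,13/2], descend [11, 19]
  N11 x:[-22,15] y:[5,14] z:[-29/2,6] -> hit [5,6], descend [1, 13]
    N1 x:[-22,15] y:[5,14] z:[0,6] -> hit [5,6], descend [10, 18]
      N10 x:[-22,-10] y:[5,14] z:[1/2,6] -> miss, prune
      N18 x:[-7,15] y:[5,17/2] z:[0,7/2] -> miss, prune
    N13 x:[-22,7] y:[6,14] z:[-29/2,-4] -> miss, prune
  N19 x:[-17,5] y:[-11/2,4] z:[-23/2,13/2] -> hit [-11/2,4], descend [14, 16]
    N14 x:[-10,5] y:[-11/2,7/2] z:[-2,13/2] -> hit [-2,7/2], descend [3, 6]
      N3 x:[-8,5] y:[-1/2,7/2] z:[3,13/2] -> hit [3,7/2] leaf, test {P3(miss), P5(miss)}
      N6 x:[-10,-5] y:[-11/2,-5/2] z:[-2,-3/2] -> miss, prune
    N16 x:[-17,2] y:[-7/2,4] z:[-23/2,-7/2] -> miss, prune

Summary -> nodes [0, 11, 1, 10, 18, 13, 19, 14, 3, 6, 16]; box-tests=11; leaf-entries=1; first=miss

== RESULT ==
11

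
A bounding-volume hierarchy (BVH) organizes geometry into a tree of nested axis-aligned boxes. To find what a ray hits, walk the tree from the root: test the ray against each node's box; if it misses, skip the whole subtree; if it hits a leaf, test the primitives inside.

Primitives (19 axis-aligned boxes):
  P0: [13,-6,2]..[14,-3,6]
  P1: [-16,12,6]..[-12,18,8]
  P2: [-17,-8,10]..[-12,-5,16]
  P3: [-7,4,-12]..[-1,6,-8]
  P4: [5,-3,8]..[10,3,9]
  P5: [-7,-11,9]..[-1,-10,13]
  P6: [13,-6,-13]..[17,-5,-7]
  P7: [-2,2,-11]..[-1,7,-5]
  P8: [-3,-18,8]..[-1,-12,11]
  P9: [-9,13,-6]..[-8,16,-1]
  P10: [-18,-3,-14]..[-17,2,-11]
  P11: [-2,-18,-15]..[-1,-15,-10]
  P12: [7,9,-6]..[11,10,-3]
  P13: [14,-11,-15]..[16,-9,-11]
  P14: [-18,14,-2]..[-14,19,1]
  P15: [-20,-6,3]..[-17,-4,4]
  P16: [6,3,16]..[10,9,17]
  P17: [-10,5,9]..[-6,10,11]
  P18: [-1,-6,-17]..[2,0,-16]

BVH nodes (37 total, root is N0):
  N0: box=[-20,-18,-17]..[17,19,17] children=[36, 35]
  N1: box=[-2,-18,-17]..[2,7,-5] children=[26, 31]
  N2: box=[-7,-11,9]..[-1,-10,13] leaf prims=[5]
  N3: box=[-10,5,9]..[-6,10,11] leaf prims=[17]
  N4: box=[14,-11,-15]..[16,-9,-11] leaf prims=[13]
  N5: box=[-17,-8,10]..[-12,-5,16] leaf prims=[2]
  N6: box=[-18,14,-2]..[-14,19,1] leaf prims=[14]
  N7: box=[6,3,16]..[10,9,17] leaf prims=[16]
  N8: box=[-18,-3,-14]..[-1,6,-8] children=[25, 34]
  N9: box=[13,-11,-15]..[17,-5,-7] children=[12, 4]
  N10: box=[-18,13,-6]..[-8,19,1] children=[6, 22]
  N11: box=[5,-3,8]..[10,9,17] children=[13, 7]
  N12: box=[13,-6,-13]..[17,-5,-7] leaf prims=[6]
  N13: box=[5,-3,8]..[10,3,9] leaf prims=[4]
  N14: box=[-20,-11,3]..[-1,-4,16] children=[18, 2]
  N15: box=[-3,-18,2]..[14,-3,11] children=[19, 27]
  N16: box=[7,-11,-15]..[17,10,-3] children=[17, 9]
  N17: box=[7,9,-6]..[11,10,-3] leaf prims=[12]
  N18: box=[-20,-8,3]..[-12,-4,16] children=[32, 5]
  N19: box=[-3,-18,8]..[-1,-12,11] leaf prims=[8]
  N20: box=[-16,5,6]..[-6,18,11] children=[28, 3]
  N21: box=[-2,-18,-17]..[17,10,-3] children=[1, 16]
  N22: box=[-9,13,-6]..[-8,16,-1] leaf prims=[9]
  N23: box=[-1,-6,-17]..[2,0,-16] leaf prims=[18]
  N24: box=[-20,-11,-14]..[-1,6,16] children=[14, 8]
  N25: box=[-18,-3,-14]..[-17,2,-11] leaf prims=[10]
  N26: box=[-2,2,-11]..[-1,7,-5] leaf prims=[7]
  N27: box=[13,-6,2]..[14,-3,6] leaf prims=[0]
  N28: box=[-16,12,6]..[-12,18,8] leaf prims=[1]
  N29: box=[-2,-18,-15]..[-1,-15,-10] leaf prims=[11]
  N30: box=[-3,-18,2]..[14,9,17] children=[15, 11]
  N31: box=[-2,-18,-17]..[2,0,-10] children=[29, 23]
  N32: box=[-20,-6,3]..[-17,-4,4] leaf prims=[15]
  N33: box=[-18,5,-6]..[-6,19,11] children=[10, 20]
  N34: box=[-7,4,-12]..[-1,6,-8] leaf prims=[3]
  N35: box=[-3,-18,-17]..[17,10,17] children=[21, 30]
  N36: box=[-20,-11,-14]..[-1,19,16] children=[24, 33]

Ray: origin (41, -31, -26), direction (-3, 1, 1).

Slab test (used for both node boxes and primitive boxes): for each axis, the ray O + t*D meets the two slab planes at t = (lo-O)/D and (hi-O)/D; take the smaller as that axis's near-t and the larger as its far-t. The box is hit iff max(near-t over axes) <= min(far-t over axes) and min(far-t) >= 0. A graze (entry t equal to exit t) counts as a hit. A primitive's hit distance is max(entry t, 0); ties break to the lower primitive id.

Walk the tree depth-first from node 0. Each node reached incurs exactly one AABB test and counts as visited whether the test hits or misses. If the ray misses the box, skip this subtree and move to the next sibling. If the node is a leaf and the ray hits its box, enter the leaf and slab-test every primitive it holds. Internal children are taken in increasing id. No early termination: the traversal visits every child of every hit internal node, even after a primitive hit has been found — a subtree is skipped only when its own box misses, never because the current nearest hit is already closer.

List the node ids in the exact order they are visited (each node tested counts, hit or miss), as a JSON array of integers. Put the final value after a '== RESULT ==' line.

Trace the traversal:
N0 x:[8,61/3] y:[13,50] z:[9,43] -> hit [13,61/3], descend [35, 36]
  N35 x:[8,44/3] y:[13,41] z:[9,43] -> hit [13,44/3], descend [21, 30]
    N21 x:[8,43/3] y:[13,41] z:[9,23] -> hit [13,43/3], descend [1, 16]
      N1 x:[13,43/3] y:[13,38] z:[9,21] -> hit [13,43/3], descend [26, 31]
        N26 x:[14,43/3] y:[33,38] z:[15,21] -> miss, prune
        N31 x:[13,43/3] y:[13,31] z:[9,16] -> hit [13,43/3], descend [23, 29]
          N23 x:[13,14] y:[25,31] z:[9,10] -> miss, prune
          N29 x:[14,43/3] y:[13,16] z:[11,16] -> hit [14,43/3] leaf, test {P11@t=14}
      N16 x:[8,34/3] y:[20,41] z:[11,23] -> miss, prune
    N30 x:[9,44/3] y:[13,40] z:[28,43] -> miss, prune
  N36 x:[14,61/3] y:[20,50] z:[12,42] -> hit [20,61/3], descend [24, 33]
    N24 x:[14,61/3] y:[20,37] z:[12,42] -> hit [20,61/3], descend [8, 14]
      N8 x:[14,59/3] y:[28,37] z:[12,18] -> miss, prune
      N14 x:[14,61/3] y:[20,27] z:[29,42] -> miss, prune
    N33 x:[47/3,59/3] y:[36,50] z:[20,37] -> miss, prune

Visited [0, 35, 21, 1, 26, 31, 23, 29, 16, 30, 36, 24, 8, 14, 33]. Tests: 15 box, 1 leaf. Nearest: P11.

== RESULT ==
[0, 35, 21, 1, 26, 31, 23, 29, 16, 30, 36, 24, 8, 14, 33]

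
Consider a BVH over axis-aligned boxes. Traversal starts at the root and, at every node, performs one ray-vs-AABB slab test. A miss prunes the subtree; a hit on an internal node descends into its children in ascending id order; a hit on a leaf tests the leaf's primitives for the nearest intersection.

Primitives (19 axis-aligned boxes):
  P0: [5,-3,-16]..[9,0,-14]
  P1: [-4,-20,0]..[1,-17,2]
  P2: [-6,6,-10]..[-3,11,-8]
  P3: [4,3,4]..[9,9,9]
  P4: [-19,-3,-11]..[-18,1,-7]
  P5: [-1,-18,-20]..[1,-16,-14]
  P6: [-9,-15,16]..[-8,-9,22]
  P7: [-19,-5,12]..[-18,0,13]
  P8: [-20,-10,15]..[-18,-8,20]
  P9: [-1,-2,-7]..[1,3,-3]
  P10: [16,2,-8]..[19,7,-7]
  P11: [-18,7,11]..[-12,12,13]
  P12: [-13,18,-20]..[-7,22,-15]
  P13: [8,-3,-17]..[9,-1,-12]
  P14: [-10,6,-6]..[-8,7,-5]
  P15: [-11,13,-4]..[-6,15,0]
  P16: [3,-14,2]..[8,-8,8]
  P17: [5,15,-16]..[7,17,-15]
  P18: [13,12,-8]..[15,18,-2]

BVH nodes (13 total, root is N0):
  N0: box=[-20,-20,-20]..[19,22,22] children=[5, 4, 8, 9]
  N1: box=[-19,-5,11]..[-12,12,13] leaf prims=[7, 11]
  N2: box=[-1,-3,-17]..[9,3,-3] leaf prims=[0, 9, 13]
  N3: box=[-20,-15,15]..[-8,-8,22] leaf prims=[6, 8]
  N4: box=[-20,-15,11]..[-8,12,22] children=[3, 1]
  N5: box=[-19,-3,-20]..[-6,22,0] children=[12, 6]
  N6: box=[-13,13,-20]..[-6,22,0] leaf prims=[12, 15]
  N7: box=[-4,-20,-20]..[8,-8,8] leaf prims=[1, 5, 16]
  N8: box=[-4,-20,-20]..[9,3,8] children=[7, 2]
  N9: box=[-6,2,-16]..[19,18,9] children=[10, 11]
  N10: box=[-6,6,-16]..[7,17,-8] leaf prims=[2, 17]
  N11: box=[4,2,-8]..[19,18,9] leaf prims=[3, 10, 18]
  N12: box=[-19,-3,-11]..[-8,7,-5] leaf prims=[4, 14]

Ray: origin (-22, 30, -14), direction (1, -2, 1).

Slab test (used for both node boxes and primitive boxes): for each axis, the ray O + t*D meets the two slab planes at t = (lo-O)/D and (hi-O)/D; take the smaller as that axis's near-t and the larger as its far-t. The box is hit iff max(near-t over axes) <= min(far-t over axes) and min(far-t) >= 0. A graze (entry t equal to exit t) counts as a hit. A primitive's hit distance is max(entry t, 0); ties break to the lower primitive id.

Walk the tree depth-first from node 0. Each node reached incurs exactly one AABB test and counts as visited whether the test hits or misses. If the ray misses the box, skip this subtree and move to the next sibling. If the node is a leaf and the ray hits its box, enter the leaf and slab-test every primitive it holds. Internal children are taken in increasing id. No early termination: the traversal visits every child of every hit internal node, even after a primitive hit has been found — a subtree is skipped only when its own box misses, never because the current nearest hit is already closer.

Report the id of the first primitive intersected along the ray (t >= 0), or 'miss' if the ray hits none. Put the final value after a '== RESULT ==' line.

Walk:
N0 x:[2,41] y:[4,25] z:[-6,36] -> hit [4,25], descend [4, 5, 8, 9]
  N4 x:[2,14] y:[9,45/2] z:[25,36] -> miss, prune
  N5 x:[3,16] y:[4,33/2] z:[-6,14] -> hit [4,14], descend [6, 12]
    N6 x:[9,16] y:[4,17/2] z:[-6,14] -> miss, prune
    N12 x:[3,14] y:[23/2,33/2] z:[3,9] -> miss, prune
  N8 x:[18,31] y:[27/2,25] z:[-6,22] -> hit [18,22], descend [2, 7]
    N2 x:[21,31] y:[27/2,33/2] z:[-3,11] -> miss, prune
    N7 x:[18,30] y:[19,25] z:[-6,22] -> hit [19,22] leaf, test {P1(miss), P5(miss), P16(miss)}
  N9 x:[16,41] y:[6,14] z:[-2,23] -> miss, prune

order=[0, 4, 5, 6, 12, 8, 2, 7, 9]  |boxes|=9  |leaves|=1  hit=miss

== RESULT ==
miss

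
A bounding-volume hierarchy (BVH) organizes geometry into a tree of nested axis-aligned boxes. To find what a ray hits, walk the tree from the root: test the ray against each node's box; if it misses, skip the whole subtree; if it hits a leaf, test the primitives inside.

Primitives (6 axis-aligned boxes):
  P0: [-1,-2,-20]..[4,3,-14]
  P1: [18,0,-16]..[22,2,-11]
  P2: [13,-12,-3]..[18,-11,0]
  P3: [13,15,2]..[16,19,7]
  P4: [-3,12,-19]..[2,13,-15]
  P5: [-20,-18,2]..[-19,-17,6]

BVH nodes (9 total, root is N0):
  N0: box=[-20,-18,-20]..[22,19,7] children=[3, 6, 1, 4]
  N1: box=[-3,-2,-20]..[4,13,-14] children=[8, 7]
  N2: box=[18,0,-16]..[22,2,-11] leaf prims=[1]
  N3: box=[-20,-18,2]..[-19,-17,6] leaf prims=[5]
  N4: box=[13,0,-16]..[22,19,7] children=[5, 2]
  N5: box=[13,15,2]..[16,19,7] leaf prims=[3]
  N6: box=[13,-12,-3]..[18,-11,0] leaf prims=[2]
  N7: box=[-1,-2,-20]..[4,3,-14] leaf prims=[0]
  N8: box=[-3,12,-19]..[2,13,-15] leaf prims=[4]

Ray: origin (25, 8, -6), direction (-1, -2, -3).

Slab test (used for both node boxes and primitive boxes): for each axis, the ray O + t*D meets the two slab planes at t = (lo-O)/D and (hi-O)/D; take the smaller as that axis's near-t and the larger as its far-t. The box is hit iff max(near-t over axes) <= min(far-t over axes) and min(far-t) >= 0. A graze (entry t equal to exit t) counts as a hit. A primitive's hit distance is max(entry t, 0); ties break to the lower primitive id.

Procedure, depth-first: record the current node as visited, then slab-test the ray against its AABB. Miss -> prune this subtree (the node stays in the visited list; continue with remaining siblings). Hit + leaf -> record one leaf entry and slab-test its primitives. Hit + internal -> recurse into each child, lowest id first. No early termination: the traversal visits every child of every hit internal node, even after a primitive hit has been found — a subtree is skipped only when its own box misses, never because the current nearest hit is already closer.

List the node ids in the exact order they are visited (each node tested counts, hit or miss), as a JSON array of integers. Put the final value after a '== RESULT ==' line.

Walk:
N0 x:[3,45] y:[-11/2,13] z:[-13/3,14/3] -> hit [3,14/3], descend [1, 3, 4, 6]
  N1 x:[21,28] y:[-5/2,5] z:[8/3,14/3] -> miss, prune
  N3 x:[44,45] y:[25/2,13] z:[-4,-8/3] -> miss, prune
  N4 x:[3,12] y:[-11/2,4] z:[-13/3,10/3] -> hit [3,10/3], descend [2, 5]
    N2 x:[3,7] y:[3,4] z:[5/3,10/3] -> hit [3,10/3] leaf, test {P1@t=3}
    N5 x:[9,12] y:[-11/2,-7/2] z:[-13/3,-8/3] -> miss, prune
  N6 x:[7,12] y:[19/2,10] z:[-2,-1] -> miss, prune

order=[0, 1, 3, 4, 2, 5, 6]  |boxes|=7  |leaves|=1  hit=P1

== RESULT ==
[0, 1, 3, 4, 2, 5, 6]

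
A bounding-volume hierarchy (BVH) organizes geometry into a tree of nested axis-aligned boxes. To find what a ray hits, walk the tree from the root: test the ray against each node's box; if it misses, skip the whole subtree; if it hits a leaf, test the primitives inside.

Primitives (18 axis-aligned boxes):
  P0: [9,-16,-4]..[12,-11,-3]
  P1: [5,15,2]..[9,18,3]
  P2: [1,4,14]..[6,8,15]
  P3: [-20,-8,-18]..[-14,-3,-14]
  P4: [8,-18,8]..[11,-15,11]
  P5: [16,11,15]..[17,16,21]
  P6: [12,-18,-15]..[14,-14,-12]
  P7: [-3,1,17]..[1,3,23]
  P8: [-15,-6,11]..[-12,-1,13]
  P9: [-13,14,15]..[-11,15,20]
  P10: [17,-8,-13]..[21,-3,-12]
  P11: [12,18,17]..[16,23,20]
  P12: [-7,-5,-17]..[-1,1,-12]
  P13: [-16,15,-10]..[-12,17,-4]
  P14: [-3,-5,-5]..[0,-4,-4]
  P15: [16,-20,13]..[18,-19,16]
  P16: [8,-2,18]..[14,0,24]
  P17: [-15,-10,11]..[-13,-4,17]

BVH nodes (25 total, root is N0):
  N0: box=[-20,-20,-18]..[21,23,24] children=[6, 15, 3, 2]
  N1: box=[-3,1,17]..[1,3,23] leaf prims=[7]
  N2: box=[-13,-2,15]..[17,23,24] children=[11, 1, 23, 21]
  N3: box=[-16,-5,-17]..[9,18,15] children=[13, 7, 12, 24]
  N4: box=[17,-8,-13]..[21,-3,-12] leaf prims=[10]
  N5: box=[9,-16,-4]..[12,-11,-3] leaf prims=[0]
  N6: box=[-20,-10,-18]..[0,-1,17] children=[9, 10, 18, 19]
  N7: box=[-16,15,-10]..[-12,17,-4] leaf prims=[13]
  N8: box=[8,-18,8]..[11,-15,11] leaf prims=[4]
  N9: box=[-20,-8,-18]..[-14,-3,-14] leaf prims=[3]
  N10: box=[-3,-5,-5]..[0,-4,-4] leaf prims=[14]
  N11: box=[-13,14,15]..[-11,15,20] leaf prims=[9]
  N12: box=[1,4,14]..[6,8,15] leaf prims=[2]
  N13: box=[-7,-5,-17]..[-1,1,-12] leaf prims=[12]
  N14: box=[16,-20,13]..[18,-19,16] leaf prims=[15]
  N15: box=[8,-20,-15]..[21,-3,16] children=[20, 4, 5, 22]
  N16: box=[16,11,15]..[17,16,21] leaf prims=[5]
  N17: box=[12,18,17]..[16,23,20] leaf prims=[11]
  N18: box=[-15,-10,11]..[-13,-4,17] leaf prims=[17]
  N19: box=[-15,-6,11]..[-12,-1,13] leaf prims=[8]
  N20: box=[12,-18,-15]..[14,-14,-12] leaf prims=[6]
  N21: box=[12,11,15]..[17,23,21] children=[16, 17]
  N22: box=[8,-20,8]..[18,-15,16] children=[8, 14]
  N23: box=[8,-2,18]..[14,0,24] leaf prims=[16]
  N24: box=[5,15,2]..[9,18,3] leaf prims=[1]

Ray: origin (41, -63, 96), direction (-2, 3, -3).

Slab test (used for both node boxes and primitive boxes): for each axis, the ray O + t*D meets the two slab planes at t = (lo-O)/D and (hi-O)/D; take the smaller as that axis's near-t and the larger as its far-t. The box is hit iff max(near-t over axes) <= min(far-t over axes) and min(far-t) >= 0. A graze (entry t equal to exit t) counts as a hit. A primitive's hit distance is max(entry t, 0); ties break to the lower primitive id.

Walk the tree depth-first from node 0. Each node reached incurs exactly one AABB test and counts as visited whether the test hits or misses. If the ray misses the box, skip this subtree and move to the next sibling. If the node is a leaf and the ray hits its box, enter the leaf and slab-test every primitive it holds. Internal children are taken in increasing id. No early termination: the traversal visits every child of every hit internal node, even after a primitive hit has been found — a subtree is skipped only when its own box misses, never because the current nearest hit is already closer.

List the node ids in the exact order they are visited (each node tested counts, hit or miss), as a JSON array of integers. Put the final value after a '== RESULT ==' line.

Traverse from the root:
N0 x:[10,61/2] y:[43/3,86/3] z:[24,38] -> hit [24,86/3], descend [2, 3, 6, 15]
  N2 x:[12,27] y:[61/3,86/3] z:[24,27] -> hit [24,27], descend [1, 11, 21, 23]
    N1 x:[20,22] y:[64/3,22] z:[73/3,79/3] -> miss, prune
    N11 x:[26,27] y:[77/3,26] z:[76/3,27] -> hit [26,26] leaf, test {P9@t=26}
    N21 x:[12,29/2] y:[74/3,86/3] z:[25,27] -> miss, prune
    N23 x:[27/2,33/2] y:[61/3,21] z:[24,26] -> miss, prune
  N3 x:[16,57/2] y:[58/3,27] z:[27,113/3] -> hit [27,27], descend [7, 12, 13, 24]
    N7 x:[53/2,57/2] y:[26,80/3] z:[100/3,106/3] -> miss, prune
    N12 x:[35/2,20] y:[67/3,71/3] z:[27,82/3] -> miss, prune
    N13 x:[21,24] y:[58/3,64/3] z:[36,113/3] -> miss, prune
    N24 x:[16,18] y:[26,27] z:[31,94/3] -> miss, prune
  N6 x:[41/2,61/2] y:[53/3,62/3] z:[79/3,38] -> miss, prune
  N15 x:[10,33/2] y:[43/3,20] z:[80/3,37] -> miss, prune

Summary -> nodes [0, 2, 1, 11, 21, 23, 3, 7, 12, 13, 24, 6, 15]; box-tests=13; leaf-entries=1; first=P9

== RESULT ==
[0, 2, 1, 11, 21, 23, 3, 7, 12, 13, 24, 6, 15]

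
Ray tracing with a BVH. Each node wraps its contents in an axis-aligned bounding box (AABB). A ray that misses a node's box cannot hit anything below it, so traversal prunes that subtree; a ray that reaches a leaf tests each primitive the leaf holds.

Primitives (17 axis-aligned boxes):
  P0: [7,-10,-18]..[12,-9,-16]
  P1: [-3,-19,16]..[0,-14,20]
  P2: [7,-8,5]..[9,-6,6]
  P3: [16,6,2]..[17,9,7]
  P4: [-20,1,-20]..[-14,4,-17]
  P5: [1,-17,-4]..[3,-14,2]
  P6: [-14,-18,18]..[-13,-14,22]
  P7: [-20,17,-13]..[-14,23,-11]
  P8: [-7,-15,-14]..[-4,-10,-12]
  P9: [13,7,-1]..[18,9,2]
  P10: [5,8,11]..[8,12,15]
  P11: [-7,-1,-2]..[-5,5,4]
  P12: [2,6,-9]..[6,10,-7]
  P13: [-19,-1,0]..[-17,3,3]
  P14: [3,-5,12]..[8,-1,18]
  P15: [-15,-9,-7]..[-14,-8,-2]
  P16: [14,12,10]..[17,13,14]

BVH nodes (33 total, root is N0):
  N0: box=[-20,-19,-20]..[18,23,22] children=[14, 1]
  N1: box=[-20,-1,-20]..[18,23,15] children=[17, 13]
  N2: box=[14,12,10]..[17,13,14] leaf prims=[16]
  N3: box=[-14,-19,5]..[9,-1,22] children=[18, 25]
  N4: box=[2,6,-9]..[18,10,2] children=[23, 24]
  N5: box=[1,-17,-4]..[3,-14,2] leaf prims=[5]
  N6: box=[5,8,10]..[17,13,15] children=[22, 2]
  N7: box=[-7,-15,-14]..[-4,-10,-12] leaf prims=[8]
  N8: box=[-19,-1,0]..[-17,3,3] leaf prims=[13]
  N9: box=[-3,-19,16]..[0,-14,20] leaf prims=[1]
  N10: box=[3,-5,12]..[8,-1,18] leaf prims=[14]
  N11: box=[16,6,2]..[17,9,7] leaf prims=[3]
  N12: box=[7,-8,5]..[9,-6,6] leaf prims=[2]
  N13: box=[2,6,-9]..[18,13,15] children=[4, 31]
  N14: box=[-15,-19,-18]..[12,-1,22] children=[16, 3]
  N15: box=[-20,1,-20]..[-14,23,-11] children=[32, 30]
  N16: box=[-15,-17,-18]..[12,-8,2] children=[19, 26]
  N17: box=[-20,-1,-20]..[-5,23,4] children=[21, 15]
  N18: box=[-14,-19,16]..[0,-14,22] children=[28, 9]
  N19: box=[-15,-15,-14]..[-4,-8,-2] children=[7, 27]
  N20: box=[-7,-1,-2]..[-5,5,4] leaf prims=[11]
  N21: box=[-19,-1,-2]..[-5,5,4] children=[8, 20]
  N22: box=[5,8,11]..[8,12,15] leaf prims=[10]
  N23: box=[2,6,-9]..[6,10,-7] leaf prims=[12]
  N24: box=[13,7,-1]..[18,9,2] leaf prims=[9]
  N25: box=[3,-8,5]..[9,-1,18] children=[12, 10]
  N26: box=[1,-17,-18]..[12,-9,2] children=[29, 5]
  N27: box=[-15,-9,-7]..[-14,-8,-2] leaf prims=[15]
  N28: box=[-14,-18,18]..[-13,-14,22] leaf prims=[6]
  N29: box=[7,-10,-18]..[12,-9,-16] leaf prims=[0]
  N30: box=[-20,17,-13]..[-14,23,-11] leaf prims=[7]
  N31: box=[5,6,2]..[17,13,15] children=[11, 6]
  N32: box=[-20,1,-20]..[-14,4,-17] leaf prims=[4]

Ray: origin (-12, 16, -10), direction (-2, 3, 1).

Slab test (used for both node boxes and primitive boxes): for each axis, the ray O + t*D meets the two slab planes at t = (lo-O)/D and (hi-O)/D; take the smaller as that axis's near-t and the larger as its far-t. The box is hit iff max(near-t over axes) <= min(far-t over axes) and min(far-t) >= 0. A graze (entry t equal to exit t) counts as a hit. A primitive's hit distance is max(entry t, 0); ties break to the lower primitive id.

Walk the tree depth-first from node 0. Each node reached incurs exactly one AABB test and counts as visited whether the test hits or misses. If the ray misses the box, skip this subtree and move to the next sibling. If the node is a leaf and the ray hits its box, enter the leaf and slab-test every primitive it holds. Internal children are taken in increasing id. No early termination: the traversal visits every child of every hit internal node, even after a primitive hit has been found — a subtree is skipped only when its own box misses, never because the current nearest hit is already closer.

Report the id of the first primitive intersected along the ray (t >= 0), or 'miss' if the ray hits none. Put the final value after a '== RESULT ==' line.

Trace the traversal:
N0 x:[-15,4] y:[-35/3,7/3] z:[-10,32] -> hit [-10,7/3], descend [1, 14]
  N1 x:[-15,4] y:[-17/3,7/3] z:[-10,25] -> hit [-17/3,7/3], descend [13, 17]
    N13 x:[-15,-7] y:[-10/3,-1] z:[1,25] -> miss, prune
    N17 x:[-7/2,4] y:[-17/3,7/3] z:[-10,14] -> hit [-7/2,7/3], descend [15, 21]
      N15 x:[1,4] y:[-5,7/3] z:[-10,-1] -> miss, prune
      N21 x:[-7/2,7/2] y:[-17/3,-11/3] z:[8,14] -> miss, prune
  N14 x:[-12,3/2] y:[-35/3,-17/3] z:[-8,32] -> miss, prune

7 AABB tests over nodes [0, 1, 13, 17, 15, 21, 14]; 0 leaves entered; closest miss.

== RESULT ==
miss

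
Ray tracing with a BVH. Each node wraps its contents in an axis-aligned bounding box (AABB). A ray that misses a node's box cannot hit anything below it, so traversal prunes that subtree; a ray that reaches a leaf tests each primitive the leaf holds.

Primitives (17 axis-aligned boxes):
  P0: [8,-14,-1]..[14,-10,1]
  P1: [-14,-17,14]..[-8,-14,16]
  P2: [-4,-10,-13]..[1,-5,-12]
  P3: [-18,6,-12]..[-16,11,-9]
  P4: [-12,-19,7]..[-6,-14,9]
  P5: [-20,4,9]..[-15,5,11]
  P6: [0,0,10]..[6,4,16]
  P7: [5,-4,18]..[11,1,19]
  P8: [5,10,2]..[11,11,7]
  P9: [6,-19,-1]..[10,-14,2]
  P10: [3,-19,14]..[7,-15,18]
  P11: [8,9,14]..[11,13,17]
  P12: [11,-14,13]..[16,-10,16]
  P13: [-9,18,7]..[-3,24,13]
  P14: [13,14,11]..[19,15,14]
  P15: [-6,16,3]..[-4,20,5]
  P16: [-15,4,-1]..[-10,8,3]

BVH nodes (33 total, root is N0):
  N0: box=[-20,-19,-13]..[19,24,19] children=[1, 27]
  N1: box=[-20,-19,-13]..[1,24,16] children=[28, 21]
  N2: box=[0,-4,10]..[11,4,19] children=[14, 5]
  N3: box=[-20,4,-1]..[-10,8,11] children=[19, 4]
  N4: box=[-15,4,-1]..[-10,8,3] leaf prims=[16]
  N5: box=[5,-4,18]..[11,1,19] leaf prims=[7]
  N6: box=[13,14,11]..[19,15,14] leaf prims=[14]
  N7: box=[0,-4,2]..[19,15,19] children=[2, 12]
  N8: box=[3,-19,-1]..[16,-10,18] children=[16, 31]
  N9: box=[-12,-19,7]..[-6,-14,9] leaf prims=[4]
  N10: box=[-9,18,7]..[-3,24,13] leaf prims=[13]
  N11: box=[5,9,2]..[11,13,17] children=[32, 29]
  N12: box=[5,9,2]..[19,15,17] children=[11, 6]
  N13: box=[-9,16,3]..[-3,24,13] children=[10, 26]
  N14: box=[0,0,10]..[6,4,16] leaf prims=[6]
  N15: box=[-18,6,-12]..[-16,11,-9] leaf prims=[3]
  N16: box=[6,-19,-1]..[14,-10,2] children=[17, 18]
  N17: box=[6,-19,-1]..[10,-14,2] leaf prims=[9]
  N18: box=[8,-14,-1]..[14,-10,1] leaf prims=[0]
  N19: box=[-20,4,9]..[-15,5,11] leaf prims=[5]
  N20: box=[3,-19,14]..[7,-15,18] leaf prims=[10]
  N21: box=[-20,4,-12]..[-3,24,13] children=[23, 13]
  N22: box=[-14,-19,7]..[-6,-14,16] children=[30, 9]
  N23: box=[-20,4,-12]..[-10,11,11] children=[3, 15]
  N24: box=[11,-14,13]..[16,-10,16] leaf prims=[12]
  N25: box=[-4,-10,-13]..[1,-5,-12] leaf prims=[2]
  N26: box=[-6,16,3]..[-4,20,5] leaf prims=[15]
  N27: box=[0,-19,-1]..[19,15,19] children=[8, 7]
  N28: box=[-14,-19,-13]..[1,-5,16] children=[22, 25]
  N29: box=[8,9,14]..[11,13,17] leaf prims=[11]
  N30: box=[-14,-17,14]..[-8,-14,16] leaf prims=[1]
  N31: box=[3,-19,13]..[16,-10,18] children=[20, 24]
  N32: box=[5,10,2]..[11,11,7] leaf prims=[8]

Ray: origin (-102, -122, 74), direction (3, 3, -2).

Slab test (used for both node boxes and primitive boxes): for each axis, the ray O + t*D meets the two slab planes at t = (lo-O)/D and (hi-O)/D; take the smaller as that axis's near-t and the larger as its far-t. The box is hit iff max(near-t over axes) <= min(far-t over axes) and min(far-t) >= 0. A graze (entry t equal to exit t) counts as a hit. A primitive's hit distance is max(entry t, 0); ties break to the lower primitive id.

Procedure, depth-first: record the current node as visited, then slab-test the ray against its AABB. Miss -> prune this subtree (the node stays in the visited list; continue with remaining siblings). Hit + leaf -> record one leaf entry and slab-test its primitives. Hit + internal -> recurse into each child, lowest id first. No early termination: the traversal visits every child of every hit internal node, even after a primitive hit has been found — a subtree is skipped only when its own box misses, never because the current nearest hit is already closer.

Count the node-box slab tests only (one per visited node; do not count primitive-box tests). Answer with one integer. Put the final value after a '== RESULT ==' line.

Trace the traversal:
N0 x:[82/3,121/3] y:[103/3,146/3] z:[55/2,87/2] -> hit [103/3,121/3], descend [1, 27]
  N1 x:[82/3,103/3] y:[103/3,146/3] z:[29,87/2] -> hit [103/3,103/3], descend [21, 28]
    N21 x:[82/3,33] y:[42,146/3] z:[61/2,43] -> miss, prune
    N28 x:[88/3,103/3] y:[103/3,39] z:[29,87/2] -> hit [103/3,103/3], descend [22, 25]
      N22 x:[88/3,32] y:[103/3,36] z:[29,67/2] -> miss, prune
      N25 x:[98/3,103/3] y:[112/3,39] z:[43,87/2] -> miss, prune
  N27 x:[34,121/3] y:[103/3,137/3] z:[55/2,75/2] -> hit [103/3,75/2], descend [7, 8]
    N7 x:[34,121/3] y:[118/3,137/3] z:[55/2,36] -> miss, prune
    N8 x:[35,118/3] y:[103/3,112/3] z:[28,75/2] -> hit [35,112/3], descend [16, 31]
      N16 x:[36,116/3] y:[103/3,112/3] z:[36,75/2] -> hit [36,112/3], descend [17, 18]
        N17 x:[36,112/3] y:[103/3,36] z:[36,75/2] -> hit [36,36] leaf, test {P9@t=36}
        N18 x:[110/3,116/3] y:[36,112/3] z:[73/2,75/2] -> hit [110/3,112/3] leaf, test {P0@t=110/3}
      N31 x:[35,118/3] y:[103/3,112/3] z:[28,61/2] -> miss, prune

Visited [0, 1, 21, 28, 22, 25, 27, 7, 8, 16, 17, 18, 31]. Tests: 13 box, 2 leaf. Nearest: P9.

== RESULT ==
13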